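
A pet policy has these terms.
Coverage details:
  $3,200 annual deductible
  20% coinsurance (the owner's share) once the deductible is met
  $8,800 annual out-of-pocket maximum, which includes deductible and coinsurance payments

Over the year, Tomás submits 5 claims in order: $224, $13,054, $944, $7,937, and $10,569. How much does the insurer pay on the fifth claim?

$8,760.80

#1 ($224): all of it applies to the deductible. Owner owes $224 (running OOP $224). Plan pays $224 − $224 = $0.
#2 ($13,054): $2,976 to deductible, leaving $10,078; 20% of $10,078 = $2,015.60. Cost to owner: $4,991.60. OOP to date $5,215.60. Insurer: $13,054 − $4,991.60 = $8,062.40.
#3 ($944): deductible already satisfied, so owner's share is 20% × $944 = $188.80. Cost to owner: $188.80. OOP to date $5,404.40. Insurer: $944 − $188.80 = $755.20.
#4 ($7,937): 20% coinsurance on $7,937 = $1,587.40. Cost to owner: $1,587.40. OOP to date $6,991.80. Insurer: $7,937 − $1,587.40 = $6,349.60.
#5 ($10,569): deductible already satisfied, so owner's share is 20% × $10,569 = $2,113.80. Adding that to $6,991.80 gives $9,105.60, past the $8,800 cap; owner pays only $8,800 − $6,991.80 = $1,808.20. Plan pays $10,569 − $1,808.20 = $8,760.80.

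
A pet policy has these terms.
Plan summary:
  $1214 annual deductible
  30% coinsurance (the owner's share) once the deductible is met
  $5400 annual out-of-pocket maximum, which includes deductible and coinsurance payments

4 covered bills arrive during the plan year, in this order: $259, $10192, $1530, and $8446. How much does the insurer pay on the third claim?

$1071

Claim 1 ($259): fully absorbed by the deductible. Cost to owner: $259. OOP to date $259. Insurer: $259 − $259 = $0.
Claim 2 ($10192): deductible takes $955, $9237 remains; coinsurance $9237 × 30% = $2771.10. Owner pays $3726.10; OOP now $3985.10. Plan pays $10192 − $3726.10 = $6465.90.
Claim 3 ($1530): deductible met; 30% of $1530 = $459. Owner pays $459; OOP now $4444.10. Plan pays $1530 − $459 = $1071.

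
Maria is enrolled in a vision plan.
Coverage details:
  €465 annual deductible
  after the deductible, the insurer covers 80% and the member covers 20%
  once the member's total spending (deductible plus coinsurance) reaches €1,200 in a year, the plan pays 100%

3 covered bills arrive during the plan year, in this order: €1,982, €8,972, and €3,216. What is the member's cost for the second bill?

#1 (€1,982): €465 to deductible, leaving €1,517; coinsurance €1,517 × 20% = €303.40. Cost to member: €768.40. OOP to date €768.40.
#2 (€8,972): 20% coinsurance on €8,972 = €1,794.40. Adding that to €768.40 gives €2,562.80, past the €1,200 cap; member pays only €1,200 − €768.40 = €431.60.

€431.60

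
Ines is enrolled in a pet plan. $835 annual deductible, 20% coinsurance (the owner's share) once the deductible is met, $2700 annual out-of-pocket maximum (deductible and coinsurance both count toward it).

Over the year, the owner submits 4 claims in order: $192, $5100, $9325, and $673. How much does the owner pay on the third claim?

$973.60

Bill 1, $192: fully absorbed by the deductible. Cost to owner: $192. OOP to date $192.
Bill 2, $5100: deductible takes $643, $4457 remains; 20% of $4457 = $891.40. Owner owes $1534.40 (running OOP $1726.40).
Bill 3, $9325: deductible already satisfied, so owner's share is 20% × $9325 = $1865. Adding that to $1726.40 gives $3591.40, past the $2700 cap; owner pays only $2700 − $1726.40 = $973.60.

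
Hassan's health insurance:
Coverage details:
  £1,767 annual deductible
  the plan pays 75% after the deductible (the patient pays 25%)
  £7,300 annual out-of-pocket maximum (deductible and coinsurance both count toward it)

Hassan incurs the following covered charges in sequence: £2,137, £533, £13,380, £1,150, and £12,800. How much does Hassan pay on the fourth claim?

Bill 1, £2,137: £1,767 to deductible, leaving £370; coinsurance £370 × 25% = £92.50. Cost to patient: £1,859.50. OOP to date £1,859.50.
Bill 2, £533: deductible met; 25% of £533 = £133.25. Patient pays £133.25; OOP now £1,992.75.
Bill 3, £13,380: 25% coinsurance on £13,380 = £3,345. Patient pays £3,345; OOP now £5,337.75.
Bill 4, £1,150: 25% coinsurance on £1,150 = £287.50. Cost to patient: £287.50. OOP to date £5,625.25.

£287.50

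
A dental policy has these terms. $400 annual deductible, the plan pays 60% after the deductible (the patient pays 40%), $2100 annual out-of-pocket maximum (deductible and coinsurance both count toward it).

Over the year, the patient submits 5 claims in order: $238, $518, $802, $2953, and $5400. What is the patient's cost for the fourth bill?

$1181.20

Claim 1 ($238): entire amount goes to the deductible. Patient pays $238; OOP now $238.
Claim 2 ($518): $162 finishes the deductible; $356 goes to coinsurance; coinsurance $356 × 40% = $142.40. Cost to patient: $304.40. OOP to date $542.40.
Claim 3 ($802): 40% coinsurance on $802 = $320.80. Patient owes $320.80 (running OOP $863.20).
Claim 4 ($2953): deductible met; 40% of $2953 = $1181.20. Cost to patient: $1181.20. OOP to date $2044.40.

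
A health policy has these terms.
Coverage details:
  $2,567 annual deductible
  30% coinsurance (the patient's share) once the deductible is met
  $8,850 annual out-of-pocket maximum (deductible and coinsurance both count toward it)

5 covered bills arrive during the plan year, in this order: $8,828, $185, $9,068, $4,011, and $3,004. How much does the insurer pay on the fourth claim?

$2,807.70

#1 ($8,828): deductible takes $2,567, $6,261 remains; coinsurance $6,261 × 30% = $1,878.30. Patient pays $4,445.30; OOP now $4,445.30. Plan pays $8,828 − $4,445.30 = $4,382.70.
#2 ($185): deductible already satisfied, so patient's share is 30% × $185 = $55.50. Patient pays $55.50; OOP now $4,500.80. Insurer: $185 − $55.50 = $129.50.
#3 ($9,068): deductible already satisfied, so patient's share is 30% × $9,068 = $2,720.40. Patient owes $2,720.40 (running OOP $7,221.20). Plan pays $9,068 − $2,720.40 = $6,347.60.
#4 ($4,011): 30% coinsurance on $4,011 = $1,203.30. Cost to patient: $1,203.30. OOP to date $8,424.50. Plan pays $4,011 − $1,203.30 = $2,807.70.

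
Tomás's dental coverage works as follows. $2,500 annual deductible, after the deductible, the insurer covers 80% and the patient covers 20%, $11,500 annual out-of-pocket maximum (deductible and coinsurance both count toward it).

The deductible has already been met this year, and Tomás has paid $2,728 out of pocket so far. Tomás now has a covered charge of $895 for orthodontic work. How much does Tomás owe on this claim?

$179

With the deductible met, the entire $895 is subject to coinsurance.
20% of $895 = $179 falls to the patient.
Total out-of-pocket so far would be $2,728 + $179 = $2,907, below the $11,500 cap — no reduction.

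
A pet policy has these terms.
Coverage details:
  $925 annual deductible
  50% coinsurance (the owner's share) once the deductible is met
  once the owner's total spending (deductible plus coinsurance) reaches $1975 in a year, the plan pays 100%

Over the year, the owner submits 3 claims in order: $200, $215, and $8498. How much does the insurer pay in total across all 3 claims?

#1 ($200): all of it applies to the deductible. Cost to owner: $200. OOP to date $200. Plan pays $200 − $200 = $0.
#2 ($215): all of it applies to the deductible. Owner pays $215; OOP now $415. Plan pays $215 − $215 = $0.
#3 ($8498): $510 to deductible, leaving $7988; coinsurance $7988 × 50% = $3994. Deductible plus coinsurance: $510 + $3994 = $4504. Adding that to $415 gives $4919, past the $1975 cap; owner pays only $1975 − $415 = $1560. Insurer: $8498 − $1560 = $6938.
Insurer total = bills − owner's total = $8913 − $1975 = $6938.

$6938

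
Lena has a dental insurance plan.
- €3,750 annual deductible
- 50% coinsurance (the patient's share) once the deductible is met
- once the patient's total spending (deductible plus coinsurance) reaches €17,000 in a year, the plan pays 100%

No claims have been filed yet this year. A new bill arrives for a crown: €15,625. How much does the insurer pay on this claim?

Deductible not yet touched, so the first €3,750 of the bill goes to the deductible.
After the €3,750 deductible portion, €15,625 − €3,750 = €11,875 is subject to coinsurance.
Coinsurance: €11,875 × 50% = €5,937.50.
That puts the patient's cost at €3,750 + €5,937.50 = €9,687.50 before any cap.
Total out-of-pocket so far would be €0 + €9,687.50 = €9,687.50, below the €17,000 cap — no reduction.
The plan picks up €15,625 − €9,687.50 = €5,937.50.

€5,937.50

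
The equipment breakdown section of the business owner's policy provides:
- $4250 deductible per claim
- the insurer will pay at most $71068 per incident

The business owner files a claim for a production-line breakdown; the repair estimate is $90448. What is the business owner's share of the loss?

$19380

After the deductible, $90448 − $4250 = $86198 remains.
$86198 exceeds the $71068 limit, so the insurer pays the limit: $71068.
The business owner bears the rest of the original loss: $90448 − $71068 = $19380.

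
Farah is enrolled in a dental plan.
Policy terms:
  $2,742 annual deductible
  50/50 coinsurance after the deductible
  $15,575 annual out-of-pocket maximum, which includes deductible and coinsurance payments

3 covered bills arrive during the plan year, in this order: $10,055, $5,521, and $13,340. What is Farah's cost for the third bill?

$6,416

Bill 1, $10,055: $2,742 to deductible, leaving $7,313; patient's 50% is $3,656.50. Patient owes $6,398.50 (running OOP $6,398.50).
Bill 2, $5,521: 50% coinsurance on $5,521 = $2,760.50. Patient pays $2,760.50; OOP now $9,159.
Bill 3, $13,340: deductible met; 50% of $13,340 = $6,670. OOP would hit $15,829 > $15,575, so the cap limits the patient to $15,575 − $9,159 = $6,416.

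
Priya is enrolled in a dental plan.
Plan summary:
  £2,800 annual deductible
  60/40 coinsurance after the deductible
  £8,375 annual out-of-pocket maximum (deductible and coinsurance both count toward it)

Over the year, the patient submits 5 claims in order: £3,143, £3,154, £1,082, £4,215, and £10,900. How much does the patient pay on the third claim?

£432.80

Claim 1 — £3,143: £2,800 finishes the deductible; £343 goes to coinsurance; coinsurance £343 × 40% = £137.20. Cost to patient: £2,937.20. OOP to date £2,937.20.
Claim 2 — £3,154: deductible already satisfied, so patient's share is 40% × £3,154 = £1,261.60. Cost to patient: £1,261.60. OOP to date £4,198.80.
Claim 3 — £1,082: 40% coinsurance on £1,082 = £432.80. Cost to patient: £432.80. OOP to date £4,631.60.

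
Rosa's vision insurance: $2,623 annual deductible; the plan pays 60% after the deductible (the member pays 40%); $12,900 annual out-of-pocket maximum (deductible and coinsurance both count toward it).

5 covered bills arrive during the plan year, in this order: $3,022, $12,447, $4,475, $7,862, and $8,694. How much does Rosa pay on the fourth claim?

#1 ($3,022): deductible takes $2,623, $399 remains; member's 40% is $159.60. Member pays $2,782.60; OOP now $2,782.60.
#2 ($12,447): deductible met; 40% of $12,447 = $4,978.80. Member owes $4,978.80 (running OOP $7,761.40).
#3 ($4,475): deductible already satisfied, so member's share is 40% × $4,475 = $1,790. Cost to member: $1,790. OOP to date $9,551.40.
#4 ($7,862): 40% coinsurance on $7,862 = $3,144.80. Member owes $3,144.80 (running OOP $12,696.20).

$3,144.80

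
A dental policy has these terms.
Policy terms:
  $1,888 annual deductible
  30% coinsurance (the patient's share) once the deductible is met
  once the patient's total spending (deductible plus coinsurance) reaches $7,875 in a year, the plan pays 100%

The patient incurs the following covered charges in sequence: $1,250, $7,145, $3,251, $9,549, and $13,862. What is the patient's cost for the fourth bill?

Claim 1 — $1,250: all of it applies to the deductible. Patient owes $1,250 (running OOP $1,250).
Claim 2 — $7,145: $638 finishes the deductible; $6,507 goes to coinsurance; patient's 30% is $1,952.10. Cost to patient: $2,590.10. OOP to date $3,840.10.
Claim 3 — $3,251: deductible met; 30% of $3,251 = $975.30. Cost to patient: $975.30. OOP to date $4,815.40.
Claim 4 — $9,549: deductible met; 30% of $9,549 = $2,864.70. Cost to patient: $2,864.70. OOP to date $7,680.10.

$2,864.70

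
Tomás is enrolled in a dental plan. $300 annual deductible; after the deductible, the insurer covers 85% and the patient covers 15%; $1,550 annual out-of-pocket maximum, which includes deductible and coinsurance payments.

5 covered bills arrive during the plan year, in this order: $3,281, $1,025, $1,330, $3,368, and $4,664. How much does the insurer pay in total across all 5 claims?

#1 ($3,281): deductible takes $300, $2,981 remains; 15% of $2,981 = $447.15. Patient owes $747.15 (running OOP $747.15). Plan pays $3,281 − $747.15 = $2,533.85.
#2 ($1,025): 15% coinsurance on $1,025 = $153.75. Patient owes $153.75 (running OOP $900.90). Insurer: $1,025 − $153.75 = $871.25.
#3 ($1,330): deductible met; 15% of $1,330 = $199.50. Cost to patient: $199.50. OOP to date $1,100.40. Plan pays $1,330 − $199.50 = $1,130.50.
#4 ($3,368): 15% coinsurance on $3,368 = $505.20. That would push OOP to $1,605.60, over the $1,550 cap, so patient pays $1,550 − $1,100.40 = $449.60. Plan pays $3,368 − $449.60 = $2,918.40.
#5 ($4,664): 15% coinsurance on $4,664 = $699.60. Adding that to $1,550 gives $2,249.60, past the $1,550 cap; patient pays only $1,550 − $1,550 = $0. Plan pays $4,664 − $0 = $4,664.
Insurer total = bills − patient's total = $13,668 − $1,550 = $12,118.

$12,118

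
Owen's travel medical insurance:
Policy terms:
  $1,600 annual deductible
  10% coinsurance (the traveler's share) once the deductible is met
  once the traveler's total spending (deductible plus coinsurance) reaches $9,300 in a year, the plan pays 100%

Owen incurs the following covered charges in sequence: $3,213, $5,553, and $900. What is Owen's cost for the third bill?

$90

Bill 1, $3,213: $1,600 finishes the deductible; $1,613 goes to coinsurance; traveler's 10% is $161.30. Traveler owes $1,761.30 (running OOP $1,761.30).
Bill 2, $5,553: deductible already satisfied, so traveler's share is 10% × $5,553 = $555.30. Traveler owes $555.30 (running OOP $2,316.60).
Bill 3, $900: 10% coinsurance on $900 = $90. Cost to traveler: $90. OOP to date $2,406.60.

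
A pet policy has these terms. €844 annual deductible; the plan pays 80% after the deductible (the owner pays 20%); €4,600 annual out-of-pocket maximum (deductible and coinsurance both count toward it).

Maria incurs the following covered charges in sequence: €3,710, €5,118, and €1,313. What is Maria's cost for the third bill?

#1 (€3,710): deductible takes €844, €2,866 remains; owner's 20% is €573.20. Owner pays €1,417.20; OOP now €1,417.20.
#2 (€5,118): 20% coinsurance on €5,118 = €1,023.60. Owner pays €1,023.60; OOP now €2,440.80.
#3 (€1,313): deductible already satisfied, so owner's share is 20% × €1,313 = €262.60. Owner pays €262.60; OOP now €2,703.40.

€262.60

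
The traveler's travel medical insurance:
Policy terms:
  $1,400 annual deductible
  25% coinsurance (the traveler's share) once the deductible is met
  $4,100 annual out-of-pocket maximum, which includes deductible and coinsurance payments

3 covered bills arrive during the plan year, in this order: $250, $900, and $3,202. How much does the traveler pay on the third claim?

Bill 1, $250: entire amount goes to the deductible. Traveler owes $250 (running OOP $250).
Bill 2, $900: fully absorbed by the deductible. Cost to traveler: $900. OOP to date $1,150.
Bill 3, $3,202: deductible takes $250, $2,952 remains; traveler's 25% is $738. Traveler owes $988 (running OOP $2,138).

$988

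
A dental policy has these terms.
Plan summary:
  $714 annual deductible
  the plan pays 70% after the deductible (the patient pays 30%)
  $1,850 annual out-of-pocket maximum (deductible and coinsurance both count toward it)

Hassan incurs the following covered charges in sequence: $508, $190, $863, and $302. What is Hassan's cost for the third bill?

Claim 1 ($508): all of it applies to the deductible. Patient owes $508 (running OOP $508).
Claim 2 ($190): entire amount goes to the deductible. Patient owes $190 (running OOP $698).
Claim 3 ($863): $16 finishes the deductible; $847 goes to coinsurance; patient's 30% is $254.10. Cost to patient: $270.10. OOP to date $968.10.

$270.10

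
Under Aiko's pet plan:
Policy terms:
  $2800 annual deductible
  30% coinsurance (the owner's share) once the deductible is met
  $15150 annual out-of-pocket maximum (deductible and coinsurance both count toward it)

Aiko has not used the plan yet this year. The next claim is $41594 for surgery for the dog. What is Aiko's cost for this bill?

$14438.20

Nothing has been paid toward the $2800 deductible, so the first $2800 of this charge is applied there.
That leaves $41594 − $2800 = $38794 for coinsurance.
Coinsurance: $38794 × 30% = $11638.20.
So the owner owes $2800 + $11638.20 = $14438.20 before any cap.
Total out-of-pocket so far would be $0 + $14438.20 = $14438.20, below the $15150 cap — no reduction.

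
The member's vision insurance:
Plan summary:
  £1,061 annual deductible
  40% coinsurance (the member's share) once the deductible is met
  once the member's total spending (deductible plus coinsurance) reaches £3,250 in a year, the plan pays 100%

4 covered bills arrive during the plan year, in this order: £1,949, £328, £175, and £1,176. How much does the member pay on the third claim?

£70

Bill 1, £1,949: £1,061 to deductible, leaving £888; 40% of £888 = £355.20. Member owes £1,416.20 (running OOP £1,416.20).
Bill 2, £328: 40% coinsurance on £328 = £131.20. Cost to member: £131.20. OOP to date £1,547.40.
Bill 3, £175: deductible already satisfied, so member's share is 40% × £175 = £70. Cost to member: £70. OOP to date £1,617.40.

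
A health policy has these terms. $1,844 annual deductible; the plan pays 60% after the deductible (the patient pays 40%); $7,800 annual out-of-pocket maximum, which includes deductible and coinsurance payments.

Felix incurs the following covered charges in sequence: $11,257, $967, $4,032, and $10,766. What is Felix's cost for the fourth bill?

$191.20

Claim 1 ($11,257): deductible takes $1,844, $9,413 remains; coinsurance $9,413 × 40% = $3,765.20. Cost to patient: $5,609.20. OOP to date $5,609.20.
Claim 2 ($967): deductible met; 40% of $967 = $386.80. Cost to patient: $386.80. OOP to date $5,996.
Claim 3 ($4,032): 40% coinsurance on $4,032 = $1,612.80. Patient pays $1,612.80; OOP now $7,608.80.
Claim 4 ($10,766): deductible already satisfied, so patient's share is 40% × $10,766 = $4,306.40. OOP would hit $11,915.20 > $7,800, so the cap limits the patient to $7,800 − $7,608.80 = $191.20.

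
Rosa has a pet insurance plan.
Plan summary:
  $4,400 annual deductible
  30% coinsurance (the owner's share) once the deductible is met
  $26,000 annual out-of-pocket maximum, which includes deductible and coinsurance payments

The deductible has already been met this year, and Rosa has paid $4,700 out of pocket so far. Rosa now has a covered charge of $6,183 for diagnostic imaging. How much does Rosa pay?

With the deductible met, the entire $6,183 is subject to coinsurance.
30% of $6,183 = $1,854.90 falls to the owner.
Cumulative spending $4,700 + $1,854.90 = $6,554.90 stays under the $26,000 maximum.

$1,854.90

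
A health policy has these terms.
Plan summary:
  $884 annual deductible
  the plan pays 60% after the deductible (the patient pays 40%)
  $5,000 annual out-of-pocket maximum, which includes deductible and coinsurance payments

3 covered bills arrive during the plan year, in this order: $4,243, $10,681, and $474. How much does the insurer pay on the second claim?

Claim 1 — $4,243: $884 to deductible, leaving $3,359; coinsurance $3,359 × 40% = $1,343.60. Cost to patient: $2,227.60. OOP to date $2,227.60. Insurer: $4,243 − $2,227.60 = $2,015.40.
Claim 2 — $10,681: deductible already satisfied, so patient's share is 40% × $10,681 = $4,272.40. Adding that to $2,227.60 gives $6,500, past the $5,000 cap; patient pays only $5,000 − $2,227.60 = $2,772.40. Insurer: $10,681 − $2,772.40 = $7,908.60.

$7,908.60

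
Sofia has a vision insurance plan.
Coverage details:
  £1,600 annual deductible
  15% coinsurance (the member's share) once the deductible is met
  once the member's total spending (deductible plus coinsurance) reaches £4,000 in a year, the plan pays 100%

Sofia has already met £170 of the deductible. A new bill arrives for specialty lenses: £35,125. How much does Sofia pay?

£3,830

£170 of the £1,600 deductible is already met, leaving £1,430.
After the £1,430 deductible portion, £35,125 − £1,430 = £33,695 is subject to coinsurance.
15% of £33,695 = £5,054.25 falls to the member.
That puts the member's cost at £1,430 + £5,054.25 = £6,484.25 before any cap.
Year-to-date out-of-pocket would reach £170 + £6,484.25 = £6,654.25, above the £4,000 maximum, so the member pays only £4,000 − £170 = £3,830.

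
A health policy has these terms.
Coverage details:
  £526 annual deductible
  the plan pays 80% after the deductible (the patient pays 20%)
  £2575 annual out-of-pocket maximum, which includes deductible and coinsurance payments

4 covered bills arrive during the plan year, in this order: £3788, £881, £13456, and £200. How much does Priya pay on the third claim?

£1220.40

Claim 1 — £3788: £526 finishes the deductible; £3262 goes to coinsurance; patient's 20% is £652.40. Patient pays £1178.40; OOP now £1178.40.
Claim 2 — £881: deductible met; 20% of £881 = £176.20. Patient pays £176.20; OOP now £1354.60.
Claim 3 — £13456: deductible already satisfied, so patient's share is 20% × £13456 = £2691.20. That would push OOP to £4045.80, over the £2575 cap, so patient pays £2575 − £1354.60 = £1220.40.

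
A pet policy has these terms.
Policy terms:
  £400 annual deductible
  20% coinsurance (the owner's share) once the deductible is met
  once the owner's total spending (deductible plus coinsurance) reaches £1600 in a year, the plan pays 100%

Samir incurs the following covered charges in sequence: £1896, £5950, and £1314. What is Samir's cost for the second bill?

Claim 1 (£1896): £400 finishes the deductible; £1496 goes to coinsurance; owner's 20% is £299.20. Cost to owner: £699.20. OOP to date £699.20.
Claim 2 (£5950): 20% coinsurance on £5950 = £1190. Adding that to £699.20 gives £1889.20, past the £1600 cap; owner pays only £1600 − £699.20 = £900.80.

£900.80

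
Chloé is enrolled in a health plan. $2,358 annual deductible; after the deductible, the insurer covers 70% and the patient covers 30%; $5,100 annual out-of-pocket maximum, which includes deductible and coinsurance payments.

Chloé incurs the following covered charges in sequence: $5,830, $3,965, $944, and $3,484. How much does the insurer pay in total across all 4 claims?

Bill 1, $5,830: $2,358 finishes the deductible; $3,472 goes to coinsurance; patient's 30% is $1,041.60. Cost to patient: $3,399.60. OOP to date $3,399.60. Plan pays $5,830 − $3,399.60 = $2,430.40.
Bill 2, $3,965: deductible already satisfied, so patient's share is 30% × $3,965 = $1,189.50. Patient owes $1,189.50 (running OOP $4,589.10). Plan pays $3,965 − $1,189.50 = $2,775.50.
Bill 3, $944: deductible already satisfied, so patient's share is 30% × $944 = $283.20. Patient owes $283.20 (running OOP $4,872.30). Plan pays $944 − $283.20 = $660.80.
Bill 4, $3,484: deductible already satisfied, so patient's share is 30% × $3,484 = $1,045.20. That would push OOP to $5,917.50, over the $5,100 cap, so patient pays $5,100 − $4,872.30 = $227.70. Insurer: $3,484 − $227.70 = $3,256.30.
Insurer total = bills − patient's total = $14,223 − $5,100 = $9,123.

$9,123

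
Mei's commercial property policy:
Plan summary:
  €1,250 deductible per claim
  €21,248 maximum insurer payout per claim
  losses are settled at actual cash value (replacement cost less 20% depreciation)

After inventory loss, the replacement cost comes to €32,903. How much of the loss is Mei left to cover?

€11,655

Depreciate 20%: the covered value is €32,903 × 0.8 = €26,322.40.
Less the €1,250 deductible: €26,322.40 − €1,250 = €25,072.40.
€25,072.40 exceeds the €21,248 limit, so the insurer pays the limit: €21,248.
Business's share is the uncovered remainder: €32,903 − €21,248 = €11,655.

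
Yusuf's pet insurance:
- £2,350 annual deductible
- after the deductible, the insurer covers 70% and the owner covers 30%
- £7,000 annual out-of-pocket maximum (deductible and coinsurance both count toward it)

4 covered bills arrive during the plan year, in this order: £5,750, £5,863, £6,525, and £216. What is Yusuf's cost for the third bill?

Claim 1 — £5,750: deductible takes £2,350, £3,400 remains; coinsurance £3,400 × 30% = £1,020. Owner owes £3,370 (running OOP £3,370).
Claim 2 — £5,863: deductible already satisfied, so owner's share is 30% × £5,863 = £1,758.90. Owner owes £1,758.90 (running OOP £5,128.90).
Claim 3 — £6,525: 30% coinsurance on £6,525 = £1,957.50. Adding that to £5,128.90 gives £7,086.40, past the £7,000 cap; owner pays only £7,000 − £5,128.90 = £1,871.10.

£1,871.10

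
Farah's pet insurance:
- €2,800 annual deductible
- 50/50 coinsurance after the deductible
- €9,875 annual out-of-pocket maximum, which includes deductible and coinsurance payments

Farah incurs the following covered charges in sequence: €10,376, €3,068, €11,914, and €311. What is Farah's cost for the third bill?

€1,753

Claim 1 — €10,376: deductible takes €2,800, €7,576 remains; 50% of €7,576 = €3,788. Owner pays €6,588; OOP now €6,588.
Claim 2 — €3,068: 50% coinsurance on €3,068 = €1,534. Cost to owner: €1,534. OOP to date €8,122.
Claim 3 — €11,914: deductible already satisfied, so owner's share is 50% × €11,914 = €5,957. That would push OOP to €14,079, over the €9,875 cap, so owner pays €9,875 − €8,122 = €1,753.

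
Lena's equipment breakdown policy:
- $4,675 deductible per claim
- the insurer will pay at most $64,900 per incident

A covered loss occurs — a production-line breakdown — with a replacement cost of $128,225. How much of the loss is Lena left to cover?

Less the $4,675 deductible: $128,225 − $4,675 = $123,550.
Since $123,550 > $64,900, the payout is capped at $64,900.
Business owner's share is the uncovered remainder: $128,225 − $64,900 = $63,325.

$63,325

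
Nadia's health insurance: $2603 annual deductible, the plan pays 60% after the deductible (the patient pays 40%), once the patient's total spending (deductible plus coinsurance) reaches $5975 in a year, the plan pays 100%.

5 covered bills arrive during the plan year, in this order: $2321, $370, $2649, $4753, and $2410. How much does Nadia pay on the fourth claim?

Claim 1 — $2321: entire amount goes to the deductible. Patient owes $2321 (running OOP $2321).
Claim 2 — $370: deductible takes $282, $88 remains; patient's 40% is $35.20. Patient pays $317.20; OOP now $2638.20.
Claim 3 — $2649: deductible met; 40% of $2649 = $1059.60. Patient pays $1059.60; OOP now $3697.80.
Claim 4 — $4753: deductible already satisfied, so patient's share is 40% × $4753 = $1901.20. Patient pays $1901.20; OOP now $5599.

$1901.20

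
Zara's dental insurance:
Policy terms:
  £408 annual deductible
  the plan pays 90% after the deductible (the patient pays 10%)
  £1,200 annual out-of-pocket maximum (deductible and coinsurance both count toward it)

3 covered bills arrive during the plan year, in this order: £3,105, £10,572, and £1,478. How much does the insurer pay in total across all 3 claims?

Claim 1 (£3,105): deductible takes £408, £2,697 remains; coinsurance £2,697 × 10% = £269.70. Patient owes £677.70 (running OOP £677.70). Insurer: £3,105 − £677.70 = £2,427.30.
Claim 2 (£10,572): 10% coinsurance on £10,572 = £1,057.20. OOP would hit £1,734.90 > £1,200, so the cap limits the patient to £1,200 − £677.70 = £522.30. Plan pays £10,572 − £522.30 = £10,049.70.
Claim 3 (£1,478): deductible already satisfied, so patient's share is 10% × £1,478 = £147.80. Adding that to £1,200 gives £1,347.80, past the £1,200 cap; patient pays only £1,200 − £1,200 = £0. Insurer: £1,478 − £0 = £1,478.
Insurer total: £2,427.30 + £10,049.70 + £1,478 = £13,955.

£13,955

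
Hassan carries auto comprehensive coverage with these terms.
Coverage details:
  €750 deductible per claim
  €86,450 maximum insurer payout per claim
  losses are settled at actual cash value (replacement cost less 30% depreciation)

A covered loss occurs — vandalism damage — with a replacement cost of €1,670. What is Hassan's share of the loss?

Actual cash value after 30% depreciation: €1,670 × 70% = €1,169.
After the deductible, €1,169 − €750 = €419 remains.
€419 is within the €86,450 limit, so the insurer pays €419.
The policyholder bears the rest of the original loss: €1,670 − €419 = €1,251.

€1,251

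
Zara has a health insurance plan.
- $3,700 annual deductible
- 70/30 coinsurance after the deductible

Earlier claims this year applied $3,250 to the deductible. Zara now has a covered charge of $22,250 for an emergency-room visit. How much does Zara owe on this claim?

Remaining deductible: $3,700 − $3,250 = $450.
The remaining $21,800 (= $22,250 − $450) moves to coinsurance.
Patient's 30% share of $21,800 is $6,540.
That puts the patient's cost at $450 + $6,540 = $6,990.

$6,990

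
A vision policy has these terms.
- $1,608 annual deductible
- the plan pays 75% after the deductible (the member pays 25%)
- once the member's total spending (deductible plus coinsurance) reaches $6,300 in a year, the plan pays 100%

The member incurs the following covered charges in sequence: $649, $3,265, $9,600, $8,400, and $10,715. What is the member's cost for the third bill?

$2,400

#1 ($649): all of it applies to the deductible. Member pays $649; OOP now $649.
#2 ($3,265): $959 finishes the deductible; $2,306 goes to coinsurance; member's 25% is $576.50. Cost to member: $1,535.50. OOP to date $2,184.50.
#3 ($9,600): deductible met; 25% of $9,600 = $2,400. Cost to member: $2,400. OOP to date $4,584.50.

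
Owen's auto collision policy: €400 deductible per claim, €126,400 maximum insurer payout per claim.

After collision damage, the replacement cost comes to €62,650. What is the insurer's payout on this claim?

Subtract the deductible: €62,650 − €400 = €62,250.
That's under the €126,400 cap, so the insurer reimburses the full €62,250.

€62,250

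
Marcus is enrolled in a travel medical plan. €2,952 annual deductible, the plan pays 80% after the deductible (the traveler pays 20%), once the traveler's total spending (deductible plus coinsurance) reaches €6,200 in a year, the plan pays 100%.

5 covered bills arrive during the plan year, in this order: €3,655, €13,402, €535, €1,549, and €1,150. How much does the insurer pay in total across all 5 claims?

Claim 1 — €3,655: deductible takes €2,952, €703 remains; coinsurance €703 × 20% = €140.60. Traveler owes €3,092.60 (running OOP €3,092.60). Insurer: €3,655 − €3,092.60 = €562.40.
Claim 2 — €13,402: 20% coinsurance on €13,402 = €2,680.40. Traveler owes €2,680.40 (running OOP €5,773). Plan pays €13,402 − €2,680.40 = €10,721.60.
Claim 3 — €535: deductible already satisfied, so traveler's share is 20% × €535 = €107. Traveler owes €107 (running OOP €5,880). Plan pays €535 − €107 = €428.
Claim 4 — €1,549: 20% coinsurance on €1,549 = €309.80. Traveler owes €309.80 (running OOP €6,189.80). Plan pays €1,549 − €309.80 = €1,239.20.
Claim 5 — €1,150: deductible met; 20% of €1,150 = €230. Adding that to €6,189.80 gives €6,419.80, past the €6,200 cap; traveler pays only €6,200 − €6,189.80 = €10.20. Insurer: €1,150 − €10.20 = €1,139.80.
Insurer total: €562.40 + €10,721.60 + €428 + €1,239.20 + €1,139.80 = €14,091.

€14,091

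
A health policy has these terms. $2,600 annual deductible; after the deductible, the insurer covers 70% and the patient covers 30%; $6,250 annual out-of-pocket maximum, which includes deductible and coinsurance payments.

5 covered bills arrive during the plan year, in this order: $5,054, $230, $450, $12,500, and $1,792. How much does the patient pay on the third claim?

#1 ($5,054): $2,600 finishes the deductible; $2,454 goes to coinsurance; 30% of $2,454 = $736.20. Patient owes $3,336.20 (running OOP $3,336.20).
#2 ($230): deductible already satisfied, so patient's share is 30% × $230 = $69. Patient pays $69; OOP now $3,405.20.
#3 ($450): deductible already satisfied, so patient's share is 30% × $450 = $135. Patient owes $135 (running OOP $3,540.20).

$135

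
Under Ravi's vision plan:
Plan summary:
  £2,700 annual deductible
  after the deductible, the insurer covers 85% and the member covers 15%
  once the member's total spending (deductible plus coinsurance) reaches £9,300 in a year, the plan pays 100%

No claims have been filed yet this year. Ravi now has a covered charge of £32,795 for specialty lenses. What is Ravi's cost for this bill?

Deductible not yet touched, so the first £2,700 of the bill goes to the deductible.
That leaves £32,795 − £2,700 = £30,095 for coinsurance.
Member's 15% share of £30,095 is £4,514.25.
So the member owes £2,700 + £4,514.25 = £7,214.25 before any cap.
Total out-of-pocket so far would be £0 + £7,214.25 = £7,214.25, below the £9,300 cap — no reduction.

£7,214.25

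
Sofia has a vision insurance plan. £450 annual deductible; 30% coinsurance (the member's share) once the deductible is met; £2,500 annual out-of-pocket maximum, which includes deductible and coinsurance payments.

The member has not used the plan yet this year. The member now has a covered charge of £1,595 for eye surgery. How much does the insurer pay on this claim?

Deductible not yet touched, so the first £450 of the bill goes to the deductible.
After the £450 deductible portion, £1,595 − £450 = £1,145 is subject to coinsurance.
Member's 30% share of £1,145 is £343.50.
That puts the member's cost at £450 + £343.50 = £793.50 before any cap.
Total out-of-pocket so far would be £0 + £793.50 = £793.50, below the £2,500 cap — no reduction.
The insurer covers the remainder: £1,595 − £793.50 = £801.50.

£801.50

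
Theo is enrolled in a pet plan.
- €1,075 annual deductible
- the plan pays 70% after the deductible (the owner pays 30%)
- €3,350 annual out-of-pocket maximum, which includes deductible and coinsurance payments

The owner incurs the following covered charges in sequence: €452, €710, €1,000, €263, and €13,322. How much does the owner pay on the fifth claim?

#1 (€452): fully absorbed by the deductible. Owner owes €452 (running OOP €452).
#2 (€710): €623 to deductible, leaving €87; coinsurance €87 × 30% = €26.10. Owner owes €649.10 (running OOP €1,101.10).
#3 (€1,000): deductible already satisfied, so owner's share is 30% × €1,000 = €300. Cost to owner: €300. OOP to date €1,401.10.
#4 (€263): deductible met; 30% of €263 = €78.90. Owner owes €78.90 (running OOP €1,480).
#5 (€13,322): 30% coinsurance on €13,322 = €3,996.60. Adding that to €1,480 gives €5,476.60, past the €3,350 cap; owner pays only €3,350 − €1,480 = €1,870.

€1,870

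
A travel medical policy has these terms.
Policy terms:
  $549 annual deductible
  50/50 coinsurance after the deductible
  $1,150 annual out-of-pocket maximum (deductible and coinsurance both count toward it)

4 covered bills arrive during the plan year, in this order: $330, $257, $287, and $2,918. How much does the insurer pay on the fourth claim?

Claim 1 — $330: fully absorbed by the deductible. Traveler owes $330 (running OOP $330). Insurer: $330 − $330 = $0.
Claim 2 — $257: $219 to deductible, leaving $38; traveler's 50% is $19. Cost to traveler: $238. OOP to date $568. Insurer: $257 − $238 = $19.
Claim 3 — $287: 50% coinsurance on $287 = $143.50. Traveler owes $143.50 (running OOP $711.50). Plan pays $287 − $143.50 = $143.50.
Claim 4 — $2,918: deductible already satisfied, so traveler's share is 50% × $2,918 = $1,459. OOP would hit $2,170.50 > $1,150, so the cap limits the traveler to $1,150 − $711.50 = $438.50. Insurer: $2,918 − $438.50 = $2,479.50.

$2,479.50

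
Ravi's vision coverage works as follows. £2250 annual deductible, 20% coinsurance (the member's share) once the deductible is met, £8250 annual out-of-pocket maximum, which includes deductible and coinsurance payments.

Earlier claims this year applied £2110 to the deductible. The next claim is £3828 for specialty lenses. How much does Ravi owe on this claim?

Remaining deductible: £2250 − £2110 = £140.
After the £140 deductible portion, £3828 − £140 = £3688 is subject to coinsurance.
Member's 20% share of £3688 is £737.60.
So the member owes £140 + £737.60 = £877.60 before any cap.
Year-to-date out-of-pocket becomes £2110 + £877.60 = £2987.60, still under the £8250 maximum, so no cap applies.

£877.60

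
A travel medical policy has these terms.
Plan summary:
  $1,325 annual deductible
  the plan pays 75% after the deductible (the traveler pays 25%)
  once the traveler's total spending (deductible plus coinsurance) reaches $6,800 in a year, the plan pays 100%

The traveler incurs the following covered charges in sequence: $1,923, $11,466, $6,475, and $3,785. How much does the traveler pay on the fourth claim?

$840.25

Bill 1, $1,923: $1,325 finishes the deductible; $598 goes to coinsurance; 25% of $598 = $149.50. Traveler pays $1,474.50; OOP now $1,474.50.
Bill 2, $11,466: deductible met; 25% of $11,466 = $2,866.50. Traveler pays $2,866.50; OOP now $4,341.
Bill 3, $6,475: 25% coinsurance on $6,475 = $1,618.75. Cost to traveler: $1,618.75. OOP to date $5,959.75.
Bill 4, $3,785: deductible already satisfied, so traveler's share is 25% × $3,785 = $946.25. That would push OOP to $6,906, over the $6,800 cap, so traveler pays $6,800 − $5,959.75 = $840.25.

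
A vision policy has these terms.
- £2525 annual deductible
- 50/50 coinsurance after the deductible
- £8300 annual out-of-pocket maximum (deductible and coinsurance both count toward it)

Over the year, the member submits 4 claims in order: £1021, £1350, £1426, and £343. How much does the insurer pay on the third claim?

£636

Bill 1, £1021: all of it applies to the deductible. Cost to member: £1021. OOP to date £1021. Insurer: £1021 − £1021 = £0.
Bill 2, £1350: fully absorbed by the deductible. Cost to member: £1350. OOP to date £2371. Plan pays £1350 − £1350 = £0.
Bill 3, £1426: £154 finishes the deductible; £1272 goes to coinsurance; 50% of £1272 = £636. Cost to member: £790. OOP to date £3161. Insurer: £1426 − £790 = £636.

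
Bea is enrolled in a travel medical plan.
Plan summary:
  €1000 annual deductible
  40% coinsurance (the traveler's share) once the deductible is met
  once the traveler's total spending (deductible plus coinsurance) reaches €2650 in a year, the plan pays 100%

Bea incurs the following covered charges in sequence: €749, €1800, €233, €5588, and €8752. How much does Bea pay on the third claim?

€93.20

Claim 1 (€749): all of it applies to the deductible. Traveler owes €749 (running OOP €749).
Claim 2 (€1800): deductible takes €251, €1549 remains; coinsurance €1549 × 40% = €619.60. Cost to traveler: €870.60. OOP to date €1619.60.
Claim 3 (€233): 40% coinsurance on €233 = €93.20. Traveler owes €93.20 (running OOP €1712.80).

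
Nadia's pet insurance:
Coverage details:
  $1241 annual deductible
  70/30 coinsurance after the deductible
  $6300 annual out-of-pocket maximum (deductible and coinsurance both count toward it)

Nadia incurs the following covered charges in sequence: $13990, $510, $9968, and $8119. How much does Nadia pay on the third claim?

$1081.30

#1 ($13990): $1241 finishes the deductible; $12749 goes to coinsurance; owner's 30% is $3824.70. Owner pays $5065.70; OOP now $5065.70.
#2 ($510): 30% coinsurance on $510 = $153. Owner owes $153 (running OOP $5218.70).
#3 ($9968): deductible already satisfied, so owner's share is 30% × $9968 = $2990.40. That would push OOP to $8209.10, over the $6300 cap, so owner pays $6300 − $5218.70 = $1081.30.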